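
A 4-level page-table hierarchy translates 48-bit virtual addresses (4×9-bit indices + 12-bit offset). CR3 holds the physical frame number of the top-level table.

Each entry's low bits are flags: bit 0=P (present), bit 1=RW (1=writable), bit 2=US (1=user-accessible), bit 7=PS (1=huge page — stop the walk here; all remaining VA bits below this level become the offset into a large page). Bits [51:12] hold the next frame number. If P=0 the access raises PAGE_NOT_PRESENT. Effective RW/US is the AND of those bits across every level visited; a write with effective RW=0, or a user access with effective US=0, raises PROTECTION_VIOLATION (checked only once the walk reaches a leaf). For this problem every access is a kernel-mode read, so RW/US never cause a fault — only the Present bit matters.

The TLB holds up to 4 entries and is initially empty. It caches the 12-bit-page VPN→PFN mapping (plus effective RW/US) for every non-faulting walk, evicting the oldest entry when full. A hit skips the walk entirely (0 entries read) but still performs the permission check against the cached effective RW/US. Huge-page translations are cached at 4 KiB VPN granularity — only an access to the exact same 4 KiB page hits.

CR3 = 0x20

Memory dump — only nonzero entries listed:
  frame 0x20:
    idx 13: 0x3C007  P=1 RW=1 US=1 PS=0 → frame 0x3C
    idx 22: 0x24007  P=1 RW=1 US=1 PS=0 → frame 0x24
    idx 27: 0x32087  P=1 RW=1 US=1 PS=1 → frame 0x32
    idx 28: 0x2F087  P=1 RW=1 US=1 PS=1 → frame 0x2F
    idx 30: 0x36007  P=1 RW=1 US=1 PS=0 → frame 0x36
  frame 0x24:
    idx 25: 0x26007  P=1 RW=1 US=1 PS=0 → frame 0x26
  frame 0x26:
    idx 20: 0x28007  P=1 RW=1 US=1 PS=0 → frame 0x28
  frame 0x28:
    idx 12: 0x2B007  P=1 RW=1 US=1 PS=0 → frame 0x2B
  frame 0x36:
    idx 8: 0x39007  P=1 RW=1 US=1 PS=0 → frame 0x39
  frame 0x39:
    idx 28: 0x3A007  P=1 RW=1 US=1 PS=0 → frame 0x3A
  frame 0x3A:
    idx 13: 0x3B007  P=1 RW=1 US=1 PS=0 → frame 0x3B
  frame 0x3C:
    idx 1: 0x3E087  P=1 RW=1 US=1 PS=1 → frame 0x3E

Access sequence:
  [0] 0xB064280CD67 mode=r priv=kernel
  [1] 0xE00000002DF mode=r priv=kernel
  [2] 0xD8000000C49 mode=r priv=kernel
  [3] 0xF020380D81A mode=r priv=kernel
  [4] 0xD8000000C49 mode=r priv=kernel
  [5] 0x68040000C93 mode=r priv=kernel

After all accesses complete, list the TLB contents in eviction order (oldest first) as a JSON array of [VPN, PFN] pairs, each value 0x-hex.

Trace:
#0 VA=0xB064280CD67 (r,kernel):
  L0: frame=0x20 idx=22 entry=0x24007 [P=1 RW=1 US=1 PS=0]
  L1: frame=0x24 idx=25 entry=0x26007 [P=1 RW=1 US=1 PS=0]
  L2: frame=0x26 idx=20 entry=0x28007 [P=1 RW=1 US=1 PS=0]
  L3: frame=0x28 idx=12 entry=0x2B007 [P=1 RW=1 US=1 PS=0]
  ✓ 0x2BD67  — 4 lookups
#1 VA=0xE00000002DF (r,kernel):
  L0: frame=0x20 idx=28 entry=0x2F087 [P=1 RW=1 US=1 PS=1]
  ✓ 0x2F2DF (huge @L0)  — 1 lookups
#2 VA=0xD8000000C49 (r,kernel):
  L0: frame=0x20 idx=27 entry=0x32087 [P=1 RW=1 US=1 PS=1]
  ✓ 0x32C49 (huge @L0)  — 1 lookups
#3 VA=0xF020380D81A (r,kernel):
  L0: frame=0x20 idx=30 entry=0x36007 [P=1 RW=1 US=1 PS=0]
  L1: frame=0x36 idx=8 entry=0x39007 [P=1 RW=1 US=1 PS=0]
  L2: frame=0x39 idx=28 entry=0x3A007 [P=1 RW=1 US=1 PS=0]
  L3: frame=0x3A idx=13 entry=0x3B007 [P=1 RW=1 US=1 PS=0]
  ✓ 0x3B81A  — 4 lookups
#4 VA=0xD8000000C49 (r,kernel):
  TLB hit vpn=0xD8000000 → PA=0x32C49
#5 VA=0x68040000C93 (r,kernel):
  L0: frame=0x20 idx=13 entry=0x3C007 [P=1 RW=1 US=1 PS=0]
  L1: frame=0x3C idx=1 entry=0x3E087 [P=1 RW=1 US=1 PS=1]
  ✓ 0x3EC93 (huge @L1)  — 2 lookups

TLB: [["0xE0000000", "0x2F"], ["0xD8000000", "0x32"], ["0xF020380D", "0x3B"], ["0x68040000", "0x3E"]]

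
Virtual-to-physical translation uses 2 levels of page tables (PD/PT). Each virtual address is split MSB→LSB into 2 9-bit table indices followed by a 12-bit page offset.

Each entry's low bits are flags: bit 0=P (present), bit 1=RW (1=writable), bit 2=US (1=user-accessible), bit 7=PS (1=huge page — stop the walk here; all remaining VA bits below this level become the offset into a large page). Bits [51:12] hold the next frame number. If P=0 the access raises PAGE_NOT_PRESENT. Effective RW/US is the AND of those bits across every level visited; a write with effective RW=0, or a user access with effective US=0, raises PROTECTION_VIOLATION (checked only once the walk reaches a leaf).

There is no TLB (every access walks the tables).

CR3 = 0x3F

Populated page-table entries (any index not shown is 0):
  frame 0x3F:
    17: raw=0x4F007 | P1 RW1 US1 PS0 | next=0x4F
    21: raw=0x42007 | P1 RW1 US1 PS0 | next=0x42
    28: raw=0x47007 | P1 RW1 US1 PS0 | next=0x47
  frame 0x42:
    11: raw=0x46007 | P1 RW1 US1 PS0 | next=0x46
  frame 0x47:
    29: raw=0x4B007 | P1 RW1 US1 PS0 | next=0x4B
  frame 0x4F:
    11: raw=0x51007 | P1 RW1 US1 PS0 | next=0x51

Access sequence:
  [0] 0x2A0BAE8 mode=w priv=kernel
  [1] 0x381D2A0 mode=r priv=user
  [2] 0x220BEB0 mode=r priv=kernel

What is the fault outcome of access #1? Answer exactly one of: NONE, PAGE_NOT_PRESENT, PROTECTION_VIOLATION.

Walk each access:
#0 VA=0x2A0BAE8 (w,kernel):
  L0 @0x3F[21] → 0x42007  P=1,RW=1,US=1,PS=0
  L1 @0x42[11] → 0x46007  P=1,RW=1,US=1,PS=0
  ✓ 0x46AE8  — 2 lookups
#1 VA=0x381D2A0 (r,user):
  L0 @0x3F[28] → 0x47007  P=1,RW=1,US=1,PS=0
  L1 @0x47[29] → 0x4B007  P=1,RW=1,US=1,PS=0
  ✓ 0x4B2A0  — 2 lookups
#2 VA=0x220BEB0 (r,kernel):
  L0 @0x3F[17] → 0x4F007  P=1,RW=1,US=1,PS=0
  L1 @0x4F[11] → 0x51007  P=1,RW=1,US=1,PS=0
  ✓ 0x51EB0  — 2 lookups

Access #1 fault: NONE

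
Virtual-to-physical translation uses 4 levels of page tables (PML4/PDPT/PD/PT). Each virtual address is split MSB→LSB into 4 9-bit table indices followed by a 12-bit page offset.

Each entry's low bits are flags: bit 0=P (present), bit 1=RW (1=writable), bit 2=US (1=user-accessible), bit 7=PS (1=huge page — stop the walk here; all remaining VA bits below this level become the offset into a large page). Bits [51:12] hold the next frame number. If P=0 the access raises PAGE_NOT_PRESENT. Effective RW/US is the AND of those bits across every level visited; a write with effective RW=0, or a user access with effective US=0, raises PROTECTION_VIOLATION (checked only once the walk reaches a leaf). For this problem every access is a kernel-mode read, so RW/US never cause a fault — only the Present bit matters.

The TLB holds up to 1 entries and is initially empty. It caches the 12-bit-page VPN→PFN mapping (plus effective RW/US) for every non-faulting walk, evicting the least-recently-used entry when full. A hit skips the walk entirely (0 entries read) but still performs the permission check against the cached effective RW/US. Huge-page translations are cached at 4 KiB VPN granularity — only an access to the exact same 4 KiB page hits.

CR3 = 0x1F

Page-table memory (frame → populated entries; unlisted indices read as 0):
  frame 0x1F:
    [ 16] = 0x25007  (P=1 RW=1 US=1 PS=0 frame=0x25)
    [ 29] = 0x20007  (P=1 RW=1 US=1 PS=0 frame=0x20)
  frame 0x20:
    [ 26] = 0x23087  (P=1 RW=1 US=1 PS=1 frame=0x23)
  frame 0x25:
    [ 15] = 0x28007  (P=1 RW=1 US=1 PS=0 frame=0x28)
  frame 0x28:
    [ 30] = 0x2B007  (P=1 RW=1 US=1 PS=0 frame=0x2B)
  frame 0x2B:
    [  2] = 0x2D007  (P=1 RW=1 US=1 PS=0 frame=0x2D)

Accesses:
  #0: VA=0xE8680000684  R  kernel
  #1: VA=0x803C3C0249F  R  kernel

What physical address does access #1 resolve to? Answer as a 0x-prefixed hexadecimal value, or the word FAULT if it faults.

Trace:
#0 VA=0xE8680000684 (r,kernel):
  lvl0: tbl 0x1F, slot 29 ⇒ 0x20007 (P1/RW1/US1/PS0)
  lvl1: tbl 0x20, slot 26 ⇒ 0x23087 (P1/RW1/US1/PS1)
  ✓ 0x23684 (huge @L1)  — 2 lookups
#1 VA=0x803C3C0249F (r,kernel):
  lvl0: tbl 0x1F, slot 16 ⇒ 0x25007 (P1/RW1/US1/PS0)
  lvl1: tbl 0x25, slot 15 ⇒ 0x28007 (P1/RW1/US1/PS0)
  lvl2: tbl 0x28, slot 30 ⇒ 0x2B007 (P1/RW1/US1/PS0)
  lvl3: tbl 0x2B, slot 2 ⇒ 0x2D007 (P1/RW1/US1/PS0)
  ✓ 0x2D49F  — 4 lookups

Access #1 PA: 0x2D49F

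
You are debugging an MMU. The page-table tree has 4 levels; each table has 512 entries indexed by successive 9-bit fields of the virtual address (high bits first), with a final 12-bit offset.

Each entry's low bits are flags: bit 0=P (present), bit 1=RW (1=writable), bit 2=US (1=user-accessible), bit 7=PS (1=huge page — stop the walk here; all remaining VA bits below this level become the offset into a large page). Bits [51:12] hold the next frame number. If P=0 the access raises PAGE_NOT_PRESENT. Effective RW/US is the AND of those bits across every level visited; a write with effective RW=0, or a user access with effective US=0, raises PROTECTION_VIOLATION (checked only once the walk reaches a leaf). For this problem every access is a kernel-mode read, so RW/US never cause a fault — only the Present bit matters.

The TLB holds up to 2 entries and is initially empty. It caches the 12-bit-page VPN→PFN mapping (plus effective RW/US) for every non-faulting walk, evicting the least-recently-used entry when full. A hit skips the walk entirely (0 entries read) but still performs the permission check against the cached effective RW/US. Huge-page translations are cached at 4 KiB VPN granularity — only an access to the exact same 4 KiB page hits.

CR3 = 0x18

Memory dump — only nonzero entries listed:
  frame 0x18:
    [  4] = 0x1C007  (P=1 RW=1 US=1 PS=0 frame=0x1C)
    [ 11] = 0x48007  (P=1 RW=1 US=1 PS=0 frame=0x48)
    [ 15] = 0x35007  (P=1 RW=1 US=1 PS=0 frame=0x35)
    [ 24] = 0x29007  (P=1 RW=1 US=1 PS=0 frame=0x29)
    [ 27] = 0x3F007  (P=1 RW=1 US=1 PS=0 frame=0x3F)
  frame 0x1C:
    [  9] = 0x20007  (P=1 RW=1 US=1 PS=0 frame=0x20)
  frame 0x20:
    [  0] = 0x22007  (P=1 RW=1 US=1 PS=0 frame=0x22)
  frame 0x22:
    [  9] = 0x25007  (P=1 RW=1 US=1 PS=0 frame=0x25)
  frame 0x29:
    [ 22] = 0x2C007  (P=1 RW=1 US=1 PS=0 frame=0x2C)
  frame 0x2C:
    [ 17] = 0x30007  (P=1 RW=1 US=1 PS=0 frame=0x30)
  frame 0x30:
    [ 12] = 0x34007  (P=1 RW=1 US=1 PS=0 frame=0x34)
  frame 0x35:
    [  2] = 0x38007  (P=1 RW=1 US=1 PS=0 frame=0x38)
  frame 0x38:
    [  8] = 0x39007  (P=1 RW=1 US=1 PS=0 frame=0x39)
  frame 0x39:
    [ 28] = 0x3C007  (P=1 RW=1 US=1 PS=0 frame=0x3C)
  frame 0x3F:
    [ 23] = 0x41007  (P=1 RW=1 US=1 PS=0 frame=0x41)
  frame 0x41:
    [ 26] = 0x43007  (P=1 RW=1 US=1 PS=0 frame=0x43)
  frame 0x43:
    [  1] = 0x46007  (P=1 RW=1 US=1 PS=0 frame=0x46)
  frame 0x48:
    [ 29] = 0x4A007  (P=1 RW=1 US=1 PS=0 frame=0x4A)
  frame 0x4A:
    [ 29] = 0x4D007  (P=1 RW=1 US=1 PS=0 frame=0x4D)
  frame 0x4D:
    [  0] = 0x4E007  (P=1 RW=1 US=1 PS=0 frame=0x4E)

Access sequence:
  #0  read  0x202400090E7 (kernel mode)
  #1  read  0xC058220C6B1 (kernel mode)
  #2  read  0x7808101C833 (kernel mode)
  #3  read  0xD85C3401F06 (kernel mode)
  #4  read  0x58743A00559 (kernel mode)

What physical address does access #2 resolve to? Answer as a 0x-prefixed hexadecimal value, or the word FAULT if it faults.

Trace:
#0 VA=0x202400090E7 (r,kernel):
  [0] read 0x18 idx=4: raw=0x1C007 flags P=1 W=1 U=1 S=0
  [1] read 0x1C idx=9: raw=0x20007 flags P=1 W=1 U=1 S=0
  [2] read 0x20 idx=0: raw=0x22007 flags P=1 W=1 U=1 S=0
  [3] read 0x22 idx=9: raw=0x25007 flags P=1 W=1 U=1 S=0
  ✓ 0x250E7  — 4 lookups
#1 VA=0xC058220C6B1 (r,kernel):
  [0] read 0x18 idx=24: raw=0x29007 flags P=1 W=1 U=1 S=0
  [1] read 0x29 idx=22: raw=0x2C007 flags P=1 W=1 U=1 S=0
  [2] read 0x2C idx=17: raw=0x30007 flags P=1 W=1 U=1 S=0
  [3] read 0x30 idx=12: raw=0x34007 flags P=1 W=1 U=1 S=0
  ✓ 0x346B1  — 4 lookups
#2 VA=0x7808101C833 (r,kernel):
  [0] read 0x18 idx=15: raw=0x35007 flags P=1 W=1 U=1 S=0
  [1] read 0x35 idx=2: raw=0x38007 flags P=1 W=1 U=1 S=0
  [2] read 0x38 idx=8: raw=0x39007 flags P=1 W=1 U=1 S=0
  [3] read 0x39 idx=28: raw=0x3C007 flags P=1 W=1 U=1 S=0
  ✓ 0x3C833  — 4 lookups
#3 VA=0xD85C3401F06 (r,kernel):
  [0] read 0x18 idx=27: raw=0x3F007 flags P=1 W=1 U=1 S=0
  [1] read 0x3F idx=23: raw=0x41007 flags P=1 W=1 U=1 S=0
  [2] read 0x41 idx=26: raw=0x43007 flags P=1 W=1 U=1 S=0
  [3] read 0x43 idx=1: raw=0x46007 flags P=1 W=1 U=1 S=0
  ✓ 0x46F06  — 4 lookups
#4 VA=0x58743A00559 (r,kernel):
  [0] read 0x18 idx=11: raw=0x48007 flags P=1 W=1 U=1 S=0
  [1] read 0x48 idx=29: raw=0x4A007 flags P=1 W=1 U=1 S=0
  [2] read 0x4A idx=29: raw=0x4D007 flags P=1 W=1 U=1 S=0
  [3] read 0x4D idx=0: raw=0x4E007 flags P=1 W=1 U=1 S=0
  ✓ 0x4E559  — 4 lookups

Access #2 PA: 0x3C833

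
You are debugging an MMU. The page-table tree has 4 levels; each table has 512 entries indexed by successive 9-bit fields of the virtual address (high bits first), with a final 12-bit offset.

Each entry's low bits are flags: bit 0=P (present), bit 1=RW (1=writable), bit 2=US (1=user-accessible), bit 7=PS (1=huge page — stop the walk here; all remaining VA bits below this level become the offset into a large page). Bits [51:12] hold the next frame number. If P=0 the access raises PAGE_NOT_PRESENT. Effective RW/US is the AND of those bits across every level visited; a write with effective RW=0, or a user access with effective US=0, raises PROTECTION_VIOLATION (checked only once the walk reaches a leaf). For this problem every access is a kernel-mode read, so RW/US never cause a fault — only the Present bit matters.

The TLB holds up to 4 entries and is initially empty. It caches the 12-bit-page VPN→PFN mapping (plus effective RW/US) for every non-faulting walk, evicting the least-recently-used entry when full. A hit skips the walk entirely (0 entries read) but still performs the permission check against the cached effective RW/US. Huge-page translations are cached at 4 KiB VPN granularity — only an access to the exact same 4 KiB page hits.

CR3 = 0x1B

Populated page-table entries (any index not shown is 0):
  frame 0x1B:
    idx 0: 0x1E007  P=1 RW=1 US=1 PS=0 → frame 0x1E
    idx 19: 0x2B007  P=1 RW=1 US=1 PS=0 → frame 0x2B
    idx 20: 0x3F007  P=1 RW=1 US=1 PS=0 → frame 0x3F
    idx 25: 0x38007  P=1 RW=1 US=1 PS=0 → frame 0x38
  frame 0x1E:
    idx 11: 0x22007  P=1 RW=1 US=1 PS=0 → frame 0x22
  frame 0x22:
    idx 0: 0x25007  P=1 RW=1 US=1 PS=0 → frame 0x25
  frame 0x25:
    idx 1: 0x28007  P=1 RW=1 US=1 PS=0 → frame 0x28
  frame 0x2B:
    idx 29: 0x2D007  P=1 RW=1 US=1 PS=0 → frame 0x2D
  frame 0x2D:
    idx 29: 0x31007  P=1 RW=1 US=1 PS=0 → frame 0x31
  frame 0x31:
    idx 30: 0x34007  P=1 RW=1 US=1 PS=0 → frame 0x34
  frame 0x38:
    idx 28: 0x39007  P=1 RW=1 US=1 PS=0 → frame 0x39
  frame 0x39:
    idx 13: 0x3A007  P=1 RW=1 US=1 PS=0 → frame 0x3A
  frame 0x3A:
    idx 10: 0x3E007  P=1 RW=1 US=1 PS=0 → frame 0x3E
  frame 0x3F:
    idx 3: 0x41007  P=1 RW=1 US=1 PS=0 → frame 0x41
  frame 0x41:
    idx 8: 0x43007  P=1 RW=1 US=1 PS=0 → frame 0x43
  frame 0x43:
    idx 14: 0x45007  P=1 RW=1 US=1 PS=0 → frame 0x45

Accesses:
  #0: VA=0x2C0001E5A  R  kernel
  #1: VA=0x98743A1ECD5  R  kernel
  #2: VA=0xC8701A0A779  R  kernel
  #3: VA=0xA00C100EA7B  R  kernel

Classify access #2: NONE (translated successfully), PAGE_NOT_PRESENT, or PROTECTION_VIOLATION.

Trace:
#0 VA=0x2C0001E5A (r,kernel):
  L0: frame=0x1B idx=0 entry=0x1E007 [P=1 RW=1 US=1 PS=0]
  L1: frame=0x1E idx=11 entry=0x22007 [P=1 RW=1 US=1 PS=0]
  L2: frame=0x22 idx=0 entry=0x25007 [P=1 RW=1 US=1 PS=0]
  L3: frame=0x25 idx=1 entry=0x28007 [P=1 RW=1 US=1 PS=0]
  ✓ 0x28E5A  — 4 lookups
#1 VA=0x98743A1ECD5 (r,kernel):
  L0: frame=0x1B idx=19 entry=0x2B007 [P=1 RW=1 US=1 PS=0]
  L1: frame=0x2B idx=29 entry=0x2D007 [P=1 RW=1 US=1 PS=0]
  L2: frame=0x2D idx=29 entry=0x31007 [P=1 RW=1 US=1 PS=0]
  L3: frame=0x31 idx=30 entry=0x34007 [P=1 RW=1 US=1 PS=0]
  ✓ 0x34CD5  — 4 lookups
#2 VA=0xC8701A0A779 (r,kernel):
  L0: frame=0x1B idx=25 entry=0x38007 [P=1 RW=1 US=1 PS=0]
  L1: frame=0x38 idx=28 entry=0x39007 [P=1 RW=1 US=1 PS=0]
  L2: frame=0x39 idx=13 entry=0x3A007 [P=1 RW=1 US=1 PS=0]
  L3: frame=0x3A idx=10 entry=0x3E007 [P=1 RW=1 US=1 PS=0]
  ✓ 0x3E779  — 4 lookups
#3 VA=0xA00C100EA7B (r,kernel):
  L0: frame=0x1B idx=20 entry=0x3F007 [P=1 RW=1 US=1 PS=0]
  L1: frame=0x3F idx=3 entry=0x41007 [P=1 RW=1 US=1 PS=0]
  L2: frame=0x41 idx=8 entry=0x43007 [P=1 RW=1 US=1 PS=0]
  L3: frame=0x43 idx=14 entry=0x45007 [P=1 RW=1 US=1 PS=0]
  ✓ 0x45A7B  — 4 lookups

Access #2 fault: NONE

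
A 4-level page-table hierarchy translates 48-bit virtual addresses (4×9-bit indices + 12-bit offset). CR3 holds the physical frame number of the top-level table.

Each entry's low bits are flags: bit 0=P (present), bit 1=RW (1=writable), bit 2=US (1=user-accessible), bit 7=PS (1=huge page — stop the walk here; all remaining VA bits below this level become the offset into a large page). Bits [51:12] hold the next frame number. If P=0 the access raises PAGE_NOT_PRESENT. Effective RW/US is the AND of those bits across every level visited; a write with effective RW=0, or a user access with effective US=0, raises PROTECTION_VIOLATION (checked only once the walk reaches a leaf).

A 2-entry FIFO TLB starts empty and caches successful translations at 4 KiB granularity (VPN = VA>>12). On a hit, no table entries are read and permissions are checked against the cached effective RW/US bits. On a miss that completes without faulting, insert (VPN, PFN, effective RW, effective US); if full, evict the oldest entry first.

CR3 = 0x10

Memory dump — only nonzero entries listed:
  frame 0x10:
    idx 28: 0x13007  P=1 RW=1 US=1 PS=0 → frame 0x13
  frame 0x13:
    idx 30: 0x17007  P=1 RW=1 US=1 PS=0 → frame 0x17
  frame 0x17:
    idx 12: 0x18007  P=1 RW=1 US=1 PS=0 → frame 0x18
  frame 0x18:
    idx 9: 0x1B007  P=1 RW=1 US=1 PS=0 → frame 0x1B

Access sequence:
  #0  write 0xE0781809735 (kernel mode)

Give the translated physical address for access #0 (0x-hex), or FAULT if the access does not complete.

Walk each access:
#0 VA=0xE0781809735 (w,kernel):
  L0 @0x10[28] → 0x13007  P=1,RW=1,US=1,PS=0
  L1 @0x13[30] → 0x17007  P=1,RW=1,US=1,PS=0
  L2 @0x17[12] → 0x18007  P=1,RW=1,US=1,PS=0
  L3 @0x18[9] → 0x1B007  P=1,RW=1,US=1,PS=0
  ✓ 0x1B735  — 4 lookups

Access #0 PA: 0x1B735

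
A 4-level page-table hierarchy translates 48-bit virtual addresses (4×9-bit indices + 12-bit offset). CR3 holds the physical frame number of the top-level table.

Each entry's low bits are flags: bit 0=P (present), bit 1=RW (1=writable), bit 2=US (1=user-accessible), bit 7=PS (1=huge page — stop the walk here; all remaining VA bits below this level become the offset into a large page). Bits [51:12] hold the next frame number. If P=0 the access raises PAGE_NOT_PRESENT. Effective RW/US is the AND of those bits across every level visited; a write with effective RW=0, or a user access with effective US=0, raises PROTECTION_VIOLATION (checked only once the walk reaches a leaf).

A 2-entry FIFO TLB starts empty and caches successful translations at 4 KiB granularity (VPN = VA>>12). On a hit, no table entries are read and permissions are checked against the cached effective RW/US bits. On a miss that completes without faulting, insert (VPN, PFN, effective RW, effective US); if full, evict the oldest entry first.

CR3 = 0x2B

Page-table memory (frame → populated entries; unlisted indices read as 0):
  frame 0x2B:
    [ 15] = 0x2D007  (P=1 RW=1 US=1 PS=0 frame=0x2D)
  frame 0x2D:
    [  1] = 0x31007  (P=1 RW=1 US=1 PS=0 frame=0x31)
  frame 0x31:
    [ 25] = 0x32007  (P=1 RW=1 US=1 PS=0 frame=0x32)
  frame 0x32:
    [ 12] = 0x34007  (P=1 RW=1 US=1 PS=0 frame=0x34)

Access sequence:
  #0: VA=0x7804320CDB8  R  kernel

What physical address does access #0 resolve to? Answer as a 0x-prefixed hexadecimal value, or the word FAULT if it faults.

Walk each access:
#0 VA=0x7804320CDB8 (r,kernel):
  [0] read 0x2B idx=15: raw=0x2D007 flags P=1 W=1 U=1 S=0
  [1] read 0x2D idx=1: raw=0x31007 flags P=1 W=1 U=1 S=0
  [2] read 0x31 idx=25: raw=0x32007 flags P=1 W=1 U=1 S=0
  [3] read 0x32 idx=12: raw=0x34007 flags P=1 W=1 U=1 S=0
  ✓ 0x34DB8  — 4 lookups

Access #0 PA: 0x34DB8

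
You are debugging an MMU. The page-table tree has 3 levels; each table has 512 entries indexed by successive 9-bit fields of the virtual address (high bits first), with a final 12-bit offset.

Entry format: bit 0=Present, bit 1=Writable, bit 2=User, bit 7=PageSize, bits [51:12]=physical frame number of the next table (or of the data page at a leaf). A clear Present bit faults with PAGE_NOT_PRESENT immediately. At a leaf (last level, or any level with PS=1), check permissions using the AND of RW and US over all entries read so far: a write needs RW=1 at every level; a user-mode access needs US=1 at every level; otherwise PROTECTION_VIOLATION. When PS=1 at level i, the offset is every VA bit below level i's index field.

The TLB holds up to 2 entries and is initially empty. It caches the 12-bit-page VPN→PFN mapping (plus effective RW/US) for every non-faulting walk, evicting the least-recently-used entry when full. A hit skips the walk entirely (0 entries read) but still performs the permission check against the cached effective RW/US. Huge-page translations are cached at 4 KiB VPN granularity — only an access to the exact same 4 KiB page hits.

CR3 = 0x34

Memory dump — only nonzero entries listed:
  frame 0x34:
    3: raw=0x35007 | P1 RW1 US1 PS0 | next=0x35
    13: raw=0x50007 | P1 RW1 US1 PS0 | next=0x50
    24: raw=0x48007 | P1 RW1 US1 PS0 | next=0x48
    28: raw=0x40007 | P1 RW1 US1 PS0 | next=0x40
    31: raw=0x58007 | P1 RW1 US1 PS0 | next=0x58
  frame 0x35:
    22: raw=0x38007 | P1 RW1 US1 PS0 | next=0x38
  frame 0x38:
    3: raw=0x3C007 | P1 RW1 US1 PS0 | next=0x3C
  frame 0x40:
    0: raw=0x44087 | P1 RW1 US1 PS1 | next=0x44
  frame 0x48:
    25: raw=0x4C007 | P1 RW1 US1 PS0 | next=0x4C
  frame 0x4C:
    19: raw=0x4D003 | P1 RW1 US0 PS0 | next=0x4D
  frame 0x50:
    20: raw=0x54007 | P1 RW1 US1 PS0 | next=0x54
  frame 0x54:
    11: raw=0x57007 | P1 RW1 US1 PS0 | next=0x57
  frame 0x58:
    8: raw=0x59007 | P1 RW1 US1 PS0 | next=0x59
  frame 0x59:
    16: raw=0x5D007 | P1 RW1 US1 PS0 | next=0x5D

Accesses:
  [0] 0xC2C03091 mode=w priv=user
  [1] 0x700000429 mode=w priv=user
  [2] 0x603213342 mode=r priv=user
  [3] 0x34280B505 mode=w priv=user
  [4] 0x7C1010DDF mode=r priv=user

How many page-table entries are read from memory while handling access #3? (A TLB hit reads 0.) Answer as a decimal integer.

Walk each access:
#0 VA=0xC2C03091 (w,user):
  L0: frame=0x34 idx=3 entry=0x35007 [P=1 RW=1 US=1 PS=0]
  L1: frame=0x35 idx=22 entry=0x38007 [P=1 RW=1 US=1 PS=0]
  L2: frame=0x38 idx=3 entry=0x3C007 [P=1 RW=1 US=1 PS=0]
  → PA=0x3C091  (3 entries read)
#1 VA=0x700000429 (w,user):
  L0: frame=0x34 idx=28 entry=0x40007 [P=1 RW=1 US=1 PS=0]
  L1: frame=0x40 idx=0 entry=0x44087 [P=1 RW=1 US=1 PS=1]
  → PA=0x44429 (huge @L1)  (2 entries read)
#2 VA=0x603213342 (r,user):
  L0: frame=0x34 idx=24 entry=0x48007 [P=1 RW=1 US=1 PS=0]
  L1: frame=0x48 idx=25 entry=0x4C007 [P=1 RW=1 US=1 PS=0]
  L2: frame=0x4C idx=19 entry=0x4D003 [P=1 RW=1 US=0 PS=0]
  ✗ PROTECTION_VIOLATION  [3 reads]
#3 VA=0x34280B505 (w,user):
  L0: frame=0x34 idx=13 entry=0x50007 [P=1 RW=1 US=1 PS=0]
  L1: frame=0x50 idx=20 entry=0x54007 [P=1 RW=1 US=1 PS=0]
  L2: frame=0x54 idx=11 entry=0x57007 [P=1 RW=1 US=1 PS=0]
  → PA=0x57505  (3 entries read)
#4 VA=0x7C1010DDF (r,user):
  L0: frame=0x34 idx=31 entry=0x58007 [P=1 RW=1 US=1 PS=0]
  L1: frame=0x58 idx=8 entry=0x59007 [P=1 RW=1 US=1 PS=0]
  L2: frame=0x59 idx=16 entry=0x5D007 [P=1 RW=1 US=1 PS=0]
  → PA=0x5DDDF  (3 entries read)

Entries read for #3: 3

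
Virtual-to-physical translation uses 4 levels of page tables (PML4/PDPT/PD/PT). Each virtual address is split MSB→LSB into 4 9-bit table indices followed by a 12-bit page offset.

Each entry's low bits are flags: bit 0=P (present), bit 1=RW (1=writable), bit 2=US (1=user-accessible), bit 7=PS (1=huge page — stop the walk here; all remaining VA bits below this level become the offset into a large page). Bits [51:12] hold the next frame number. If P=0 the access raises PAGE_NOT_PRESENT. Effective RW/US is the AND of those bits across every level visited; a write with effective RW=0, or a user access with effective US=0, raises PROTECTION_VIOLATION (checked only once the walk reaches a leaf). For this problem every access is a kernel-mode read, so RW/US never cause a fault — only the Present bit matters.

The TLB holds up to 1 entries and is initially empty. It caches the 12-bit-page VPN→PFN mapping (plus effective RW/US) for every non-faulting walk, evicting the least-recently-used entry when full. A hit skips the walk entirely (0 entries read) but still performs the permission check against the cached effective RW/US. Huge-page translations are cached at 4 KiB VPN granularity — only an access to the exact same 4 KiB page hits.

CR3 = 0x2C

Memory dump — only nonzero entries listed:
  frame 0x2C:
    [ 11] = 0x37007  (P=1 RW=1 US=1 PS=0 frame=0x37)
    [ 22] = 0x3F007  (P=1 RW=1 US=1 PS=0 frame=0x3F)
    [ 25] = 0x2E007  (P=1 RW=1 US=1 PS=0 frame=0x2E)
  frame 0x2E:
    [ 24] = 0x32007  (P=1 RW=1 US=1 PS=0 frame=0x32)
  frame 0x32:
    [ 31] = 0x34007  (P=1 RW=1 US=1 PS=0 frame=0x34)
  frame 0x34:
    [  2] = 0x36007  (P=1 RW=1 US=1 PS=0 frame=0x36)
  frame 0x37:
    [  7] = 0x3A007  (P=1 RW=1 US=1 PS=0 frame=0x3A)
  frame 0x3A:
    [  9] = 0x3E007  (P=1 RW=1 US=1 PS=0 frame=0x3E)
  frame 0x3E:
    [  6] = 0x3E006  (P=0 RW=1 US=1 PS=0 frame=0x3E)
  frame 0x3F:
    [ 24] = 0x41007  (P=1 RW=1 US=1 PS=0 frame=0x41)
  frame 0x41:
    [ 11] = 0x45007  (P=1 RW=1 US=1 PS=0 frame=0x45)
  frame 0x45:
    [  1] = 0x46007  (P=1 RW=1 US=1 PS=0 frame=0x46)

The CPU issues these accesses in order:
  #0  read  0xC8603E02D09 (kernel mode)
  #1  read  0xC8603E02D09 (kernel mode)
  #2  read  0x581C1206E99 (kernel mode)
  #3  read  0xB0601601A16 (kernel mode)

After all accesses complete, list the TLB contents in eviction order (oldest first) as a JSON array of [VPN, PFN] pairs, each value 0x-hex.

Trace:
#0 VA=0xC8603E02D09 (r,kernel):
  lvl0: tbl 0x2C, slot 25 ⇒ 0x2E007 (P1/RW1/US1/PS0)
  lvl1: tbl 0x2E, slot 24 ⇒ 0x32007 (P1/RW1/US1/PS0)
  lvl2: tbl 0x32, slot 31 ⇒ 0x34007 (P1/RW1/US1/PS0)
  lvl3: tbl 0x34, slot 2 ⇒ 0x36007 (P1/RW1/US1/PS0)
  ⇒ phys 0x36D09  [4 reads]
#1 VA=0xC8603E02D09 (r,kernel):
  TLB hit vpn=0xC8603E02 → PA=0x36D09
#2 VA=0x581C1206E99 (r,kernel):
  lvl0: tbl 0x2C, slot 11 ⇒ 0x37007 (P1/RW1/US1/PS0)
  lvl1: tbl 0x37, slot 7 ⇒ 0x3A007 (P1/RW1/US1/PS0)
  lvl2: tbl 0x3A, slot 9 ⇒ 0x3E007 (P1/RW1/US1/PS0)
  lvl3: tbl 0x3E, slot 6 ⇒ 0x3E006 (P0/RW1/US1/PS0)
  → PAGE_NOT_PRESENT  (4 entries read)
#3 VA=0xB0601601A16 (r,kernel):
  lvl0: tbl 0x2C, slot 22 ⇒ 0x3F007 (P1/RW1/US1/PS0)
  lvl1: tbl 0x3F, slot 24 ⇒ 0x41007 (P1/RW1/US1/PS0)
  lvl2: tbl 0x41, slot 11 ⇒ 0x45007 (P1/RW1/US1/PS0)
  lvl3: tbl 0x45, slot 1 ⇒ 0x46007 (P1/RW1/US1/PS0)
  ⇒ phys 0x46A16  [4 reads]

TLB: [["0xB0601601", "0x46"]]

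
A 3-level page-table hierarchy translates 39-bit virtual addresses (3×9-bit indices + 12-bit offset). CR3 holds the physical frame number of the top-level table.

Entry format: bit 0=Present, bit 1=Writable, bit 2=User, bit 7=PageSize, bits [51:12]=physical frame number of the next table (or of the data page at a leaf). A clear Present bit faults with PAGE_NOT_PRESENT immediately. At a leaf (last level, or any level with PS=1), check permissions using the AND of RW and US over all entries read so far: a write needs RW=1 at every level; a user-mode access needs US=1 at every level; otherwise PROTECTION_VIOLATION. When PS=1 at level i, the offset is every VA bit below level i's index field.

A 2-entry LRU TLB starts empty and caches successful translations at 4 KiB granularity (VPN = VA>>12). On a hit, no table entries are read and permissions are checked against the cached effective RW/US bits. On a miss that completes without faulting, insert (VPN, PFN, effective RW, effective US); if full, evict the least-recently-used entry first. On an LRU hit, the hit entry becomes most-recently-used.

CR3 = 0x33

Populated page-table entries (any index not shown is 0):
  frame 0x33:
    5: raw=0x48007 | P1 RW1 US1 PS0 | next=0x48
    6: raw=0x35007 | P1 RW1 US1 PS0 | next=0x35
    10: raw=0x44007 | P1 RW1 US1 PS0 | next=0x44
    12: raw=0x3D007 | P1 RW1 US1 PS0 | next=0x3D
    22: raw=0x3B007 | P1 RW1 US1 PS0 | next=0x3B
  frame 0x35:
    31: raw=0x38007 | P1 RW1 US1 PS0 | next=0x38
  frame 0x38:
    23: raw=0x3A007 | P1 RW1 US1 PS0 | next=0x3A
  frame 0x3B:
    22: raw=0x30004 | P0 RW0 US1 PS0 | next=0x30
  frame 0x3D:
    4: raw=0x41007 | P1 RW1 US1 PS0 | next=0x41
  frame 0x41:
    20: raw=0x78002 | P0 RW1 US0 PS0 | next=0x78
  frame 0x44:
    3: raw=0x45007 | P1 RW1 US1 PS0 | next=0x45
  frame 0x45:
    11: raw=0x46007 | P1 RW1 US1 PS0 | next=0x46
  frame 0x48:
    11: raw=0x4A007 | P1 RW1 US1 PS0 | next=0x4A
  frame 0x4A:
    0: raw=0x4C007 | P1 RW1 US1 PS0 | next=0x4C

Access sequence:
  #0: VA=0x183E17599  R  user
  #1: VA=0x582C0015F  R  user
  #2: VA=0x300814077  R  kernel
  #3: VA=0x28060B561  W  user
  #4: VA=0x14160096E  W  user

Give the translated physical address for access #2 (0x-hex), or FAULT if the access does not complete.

Walk each access:
#0 VA=0x183E17599 (r,user):
  lvl0: tbl 0x33, slot 6 ⇒ 0x35007 (P1/RW1/US1/PS0)
  lvl1: tbl 0x35, slot 31 ⇒ 0x38007 (P1/RW1/US1/PS0)
  lvl2: tbl 0x38, slot 23 ⇒ 0x3A007 (P1/RW1/US1/PS0)
  ✓ 0x3A599  — 3 lookups
#1 VA=0x582C0015F (r,user):
  lvl0: tbl 0x33, slot 22 ⇒ 0x3B007 (P1/RW1/US1/PS0)
  lvl1: tbl 0x3B, slot 22 ⇒ 0x30004 (P0/RW0/US1/PS0)
  → PAGE_NOT_PRESENT  (2 entries read)
#2 VA=0x300814077 (r,kernel):
  lvl0: tbl 0x33, slot 12 ⇒ 0x3D007 (P1/RW1/US1/PS0)
  lvl1: tbl 0x3D, slot 4 ⇒ 0x41007 (P1/RW1/US1/PS0)
  lvl2: tbl 0x41, slot 20 ⇒ 0x78002 (P0/RW1/US0/PS0)
  → PAGE_NOT_PRESENT  (3 entries read)
#3 VA=0x28060B561 (w,user):
  lvl0: tbl 0x33, slot 10 ⇒ 0x44007 (P1/RW1/US1/PS0)
  lvl1: tbl 0x44, slot 3 ⇒ 0x45007 (P1/RW1/US1/PS0)
  lvl2: tbl 0x45, slot 11 ⇒ 0x46007 (P1/RW1/US1/PS0)
  ✓ 0x46561  — 3 lookups
#4 VA=0x14160096E (w,user):
  lvl0: tbl 0x33, slot 5 ⇒ 0x48007 (P1/RW1/US1/PS0)
  lvl1: tbl 0x48, slot 11 ⇒ 0x4A007 (P1/RW1/US1/PS0)
  lvl2: tbl 0x4A, slot 0 ⇒ 0x4C007 (P1/RW1/US1/PS0)
  ✓ 0x4C96E  — 3 lookups

Access #2 PA: FAULT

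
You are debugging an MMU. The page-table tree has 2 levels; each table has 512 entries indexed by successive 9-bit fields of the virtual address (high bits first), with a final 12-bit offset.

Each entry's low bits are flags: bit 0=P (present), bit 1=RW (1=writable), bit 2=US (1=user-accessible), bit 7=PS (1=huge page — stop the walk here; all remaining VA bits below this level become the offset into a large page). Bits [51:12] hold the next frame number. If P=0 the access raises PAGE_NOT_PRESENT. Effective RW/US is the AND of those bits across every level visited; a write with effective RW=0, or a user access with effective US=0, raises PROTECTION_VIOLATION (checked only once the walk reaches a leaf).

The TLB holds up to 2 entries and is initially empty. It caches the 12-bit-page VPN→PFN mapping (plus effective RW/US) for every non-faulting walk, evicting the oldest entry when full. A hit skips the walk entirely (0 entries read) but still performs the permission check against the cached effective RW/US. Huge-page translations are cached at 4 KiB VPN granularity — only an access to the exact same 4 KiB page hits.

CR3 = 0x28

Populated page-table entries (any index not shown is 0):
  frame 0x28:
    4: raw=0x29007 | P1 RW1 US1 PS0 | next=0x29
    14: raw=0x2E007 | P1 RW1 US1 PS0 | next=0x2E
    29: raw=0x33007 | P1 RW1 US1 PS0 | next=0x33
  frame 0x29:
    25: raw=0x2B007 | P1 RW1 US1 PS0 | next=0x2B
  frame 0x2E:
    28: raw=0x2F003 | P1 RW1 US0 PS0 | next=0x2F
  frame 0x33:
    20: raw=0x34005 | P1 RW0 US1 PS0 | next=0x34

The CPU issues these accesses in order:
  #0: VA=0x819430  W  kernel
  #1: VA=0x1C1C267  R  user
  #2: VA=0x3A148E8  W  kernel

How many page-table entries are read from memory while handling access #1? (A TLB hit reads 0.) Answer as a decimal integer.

Trace:
#0 VA=0x819430 (w,kernel):
  L0 @0x28[4] → 0x29007  P=1,RW=1,US=1,PS=0
  L1 @0x29[25] → 0x2B007  P=1,RW=1,US=1,PS=0
  ✓ 0x2B430  — 2 lookups
#1 VA=0x1C1C267 (r,user):
  L0 @0x28[14] → 0x2E007  P=1,RW=1,US=1,PS=0
  L1 @0x2E[28] → 0x2F003  P=1,RW=1,US=0,PS=0
  ⇒ fault: PROTECTION_VIOLATION  — 2 lookups
#2 VA=0x3A148E8 (w,kernel):
  L0 @0x28[29] → 0x33007  P=1,RW=1,US=1,PS=0
  L1 @0x33[20] → 0x34005  P=1,RW=0,US=1,PS=0
  ⇒ fault: PROTECTION_VIOLATION  — 2 lookups

Entries read for #1: 2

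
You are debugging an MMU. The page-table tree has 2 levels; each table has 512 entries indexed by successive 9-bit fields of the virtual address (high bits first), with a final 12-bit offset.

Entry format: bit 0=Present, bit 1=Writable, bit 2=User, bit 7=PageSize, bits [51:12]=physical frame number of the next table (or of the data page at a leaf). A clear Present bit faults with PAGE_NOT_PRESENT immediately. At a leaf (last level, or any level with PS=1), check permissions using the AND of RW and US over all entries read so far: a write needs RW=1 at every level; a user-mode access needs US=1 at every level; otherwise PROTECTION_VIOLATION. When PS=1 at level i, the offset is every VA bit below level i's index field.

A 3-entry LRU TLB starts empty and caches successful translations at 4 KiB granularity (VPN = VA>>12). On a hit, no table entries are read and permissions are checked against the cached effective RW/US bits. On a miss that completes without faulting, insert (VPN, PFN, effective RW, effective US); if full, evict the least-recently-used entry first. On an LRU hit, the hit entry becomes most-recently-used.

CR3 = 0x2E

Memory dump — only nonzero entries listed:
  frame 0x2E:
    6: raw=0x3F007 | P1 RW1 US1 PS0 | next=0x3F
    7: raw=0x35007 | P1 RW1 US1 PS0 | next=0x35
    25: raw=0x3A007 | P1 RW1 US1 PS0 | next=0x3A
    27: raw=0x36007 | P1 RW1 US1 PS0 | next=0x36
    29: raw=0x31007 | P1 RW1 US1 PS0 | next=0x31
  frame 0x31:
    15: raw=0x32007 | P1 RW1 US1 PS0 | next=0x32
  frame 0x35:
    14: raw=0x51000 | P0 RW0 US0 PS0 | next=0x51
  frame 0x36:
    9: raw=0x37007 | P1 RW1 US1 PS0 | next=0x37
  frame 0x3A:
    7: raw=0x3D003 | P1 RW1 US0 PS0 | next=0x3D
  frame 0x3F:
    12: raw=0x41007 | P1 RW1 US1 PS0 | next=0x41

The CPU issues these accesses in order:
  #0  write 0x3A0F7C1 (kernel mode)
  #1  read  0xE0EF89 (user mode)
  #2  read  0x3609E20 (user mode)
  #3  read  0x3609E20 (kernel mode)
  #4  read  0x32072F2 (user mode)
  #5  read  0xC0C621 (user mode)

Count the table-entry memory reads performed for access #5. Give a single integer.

Walk each access:
#0 VA=0x3A0F7C1 (w,kernel):
  lvl0: tbl 0x2E, slot 29 ⇒ 0x31007 (P1/RW1/US1/PS0)
  lvl1: tbl 0x31, slot 15 ⇒ 0x32007 (P1/RW1/US1/PS0)
  → PA=0x327C1  (2 entries read)
#1 VA=0xE0EF89 (r,user):
  lvl0: tbl 0x2E, slot 7 ⇒ 0x35007 (P1/RW1/US1/PS0)
  lvl1: tbl 0x35, slot 14 ⇒ 0x51000 (P0/RW0/US0/PS0)
  → PAGE_NOT_PRESENT  (2 entries read)
#2 VA=0x3609E20 (r,user):
  lvl0: tbl 0x2E, slot 27 ⇒ 0x36007 (P1/RW1/US1/PS0)
  lvl1: tbl 0x36, slot 9 ⇒ 0x37007 (P1/RW1/US1/PS0)
  → PA=0x37E20  (2 entries read)
#3 VA=0x3609E20 (r,kernel):
  TLB hit vpn=0x3609 → PA=0x37E20
#4 VA=0x32072F2 (r,user):
  lvl0: tbl 0x2E, slot 25 ⇒ 0x3A007 (P1/RW1/US1/PS0)
  lvl1: tbl 0x3A, slot 7 ⇒ 0x3D003 (P1/RW1/US0/PS0)
  → PROTECTION_VIOLATION  (2 entries read)
#5 VA=0xC0C621 (r,user):
  lvl0: tbl 0x2E, slot 6 ⇒ 0x3F007 (P1/RW1/US1/PS0)
  lvl1: tbl 0x3F, slot 12 ⇒ 0x41007 (P1/RW1/US1/PS0)
  → PA=0x41621  (2 entries read)

Entries read for #5: 2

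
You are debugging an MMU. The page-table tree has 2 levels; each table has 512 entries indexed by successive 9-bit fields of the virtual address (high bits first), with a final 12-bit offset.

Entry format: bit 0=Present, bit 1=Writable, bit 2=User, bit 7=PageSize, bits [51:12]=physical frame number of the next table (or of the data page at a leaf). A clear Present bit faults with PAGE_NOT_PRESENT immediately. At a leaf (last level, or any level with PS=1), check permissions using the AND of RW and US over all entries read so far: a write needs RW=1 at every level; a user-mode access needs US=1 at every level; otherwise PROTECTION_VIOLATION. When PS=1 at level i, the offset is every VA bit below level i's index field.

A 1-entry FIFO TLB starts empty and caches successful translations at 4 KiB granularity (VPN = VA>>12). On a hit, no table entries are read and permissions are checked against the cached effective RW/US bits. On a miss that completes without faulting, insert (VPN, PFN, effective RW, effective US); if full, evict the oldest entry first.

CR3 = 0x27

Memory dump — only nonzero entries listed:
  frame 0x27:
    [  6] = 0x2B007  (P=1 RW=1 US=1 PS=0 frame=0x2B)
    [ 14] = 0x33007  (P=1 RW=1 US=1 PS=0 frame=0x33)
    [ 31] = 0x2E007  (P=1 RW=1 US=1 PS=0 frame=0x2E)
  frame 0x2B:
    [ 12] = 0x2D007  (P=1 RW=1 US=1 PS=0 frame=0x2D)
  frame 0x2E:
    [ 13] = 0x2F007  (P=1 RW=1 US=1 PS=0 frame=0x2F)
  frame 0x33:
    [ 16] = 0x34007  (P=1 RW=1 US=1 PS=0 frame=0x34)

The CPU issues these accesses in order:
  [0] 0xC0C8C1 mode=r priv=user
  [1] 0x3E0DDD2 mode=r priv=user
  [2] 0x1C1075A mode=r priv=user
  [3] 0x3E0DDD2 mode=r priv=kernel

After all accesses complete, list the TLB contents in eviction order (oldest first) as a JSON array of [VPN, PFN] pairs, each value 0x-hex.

Per-access translation:
#0 VA=0xC0C8C1 (r,user):
  [0] read 0x27 idx=6: raw=0x2B007 flags P=1 W=1 U=1 S=0
  [1] read 0x2B idx=12: raw=0x2D007 flags P=1 W=1 U=1 S=0
  → PA=0x2D8C1  (2 entries read)
#1 VA=0x3E0DDD2 (r,user):
  [0] read 0x27 idx=31: raw=0x2E007 flags P=1 W=1 U=1 S=0
  [1] read 0x2E idx=13: raw=0x2F007 flags P=1 W=1 U=1 S=0
  → PA=0x2FDD2  (2 entries read)
#2 VA=0x1C1075A (r,user):
  [0] read 0x27 idx=14: raw=0x33007 flags P=1 W=1 U=1 S=0
  [1] read 0x33 idx=16: raw=0x34007 flags P=1 W=1 U=1 S=0
  → PA=0x3475A  (2 entries read)
#3 VA=0x3E0DDD2 (r,kernel):
  [0] read 0x27 idx=31: raw=0x2E007 flags P=1 W=1 U=1 S=0
  [1] read 0x2E idx=13: raw=0x2F007 flags P=1 W=1 U=1 S=0
  → PA=0x2FDD2  (2 entries read)

TLB: [["0x3E0D", "0x2F"]]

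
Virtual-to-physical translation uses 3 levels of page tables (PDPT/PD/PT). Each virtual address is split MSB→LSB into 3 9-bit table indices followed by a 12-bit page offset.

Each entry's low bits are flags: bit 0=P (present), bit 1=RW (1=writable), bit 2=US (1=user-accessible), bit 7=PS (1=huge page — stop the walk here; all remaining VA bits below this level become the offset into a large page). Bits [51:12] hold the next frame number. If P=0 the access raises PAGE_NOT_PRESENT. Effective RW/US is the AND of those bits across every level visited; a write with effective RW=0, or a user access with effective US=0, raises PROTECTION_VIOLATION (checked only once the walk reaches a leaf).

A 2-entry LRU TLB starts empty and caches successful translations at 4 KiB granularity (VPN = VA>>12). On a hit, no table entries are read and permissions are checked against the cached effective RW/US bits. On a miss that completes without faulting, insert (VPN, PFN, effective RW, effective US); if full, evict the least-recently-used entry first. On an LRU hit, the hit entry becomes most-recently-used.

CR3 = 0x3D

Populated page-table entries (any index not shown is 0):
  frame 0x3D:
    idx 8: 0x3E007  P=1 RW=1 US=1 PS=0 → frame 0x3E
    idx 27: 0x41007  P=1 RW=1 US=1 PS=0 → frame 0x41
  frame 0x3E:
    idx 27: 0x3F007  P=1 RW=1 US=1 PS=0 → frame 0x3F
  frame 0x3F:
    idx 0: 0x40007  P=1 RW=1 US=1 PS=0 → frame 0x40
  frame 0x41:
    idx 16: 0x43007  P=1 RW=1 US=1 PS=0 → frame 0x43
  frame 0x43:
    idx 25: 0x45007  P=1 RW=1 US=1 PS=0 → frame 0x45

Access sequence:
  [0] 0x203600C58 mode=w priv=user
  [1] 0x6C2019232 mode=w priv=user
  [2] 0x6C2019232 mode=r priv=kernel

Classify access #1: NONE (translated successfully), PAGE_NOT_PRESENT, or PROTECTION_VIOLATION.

Per-access translation:
#0 VA=0x203600C58 (w,user):
  [0] read 0x3D idx=8: raw=0x3E007 flags P=1 W=1 U=1 S=0
  [1] read 0x3E idx=27: raw=0x3F007 flags P=1 W=1 U=1 S=0
  [2] read 0x3F idx=0: raw=0x40007 flags P=1 W=1 U=1 S=0
  → PA=0x40C58  (3 entries read)
#1 VA=0x6C2019232 (w,user):
  [0] read 0x3D idx=27: raw=0x41007 flags P=1 W=1 U=1 S=0
  [1] read 0x41 idx=16: raw=0x43007 flags P=1 W=1 U=1 S=0
  [2] read 0x43 idx=25: raw=0x45007 flags P=1 W=1 U=1 S=0
  → PA=0x45232  (3 entries read)
#2 VA=0x6C2019232 (r,kernel):
  TLB hit vpn=0x6C2019 → PA=0x45232

Access #1 fault: NONE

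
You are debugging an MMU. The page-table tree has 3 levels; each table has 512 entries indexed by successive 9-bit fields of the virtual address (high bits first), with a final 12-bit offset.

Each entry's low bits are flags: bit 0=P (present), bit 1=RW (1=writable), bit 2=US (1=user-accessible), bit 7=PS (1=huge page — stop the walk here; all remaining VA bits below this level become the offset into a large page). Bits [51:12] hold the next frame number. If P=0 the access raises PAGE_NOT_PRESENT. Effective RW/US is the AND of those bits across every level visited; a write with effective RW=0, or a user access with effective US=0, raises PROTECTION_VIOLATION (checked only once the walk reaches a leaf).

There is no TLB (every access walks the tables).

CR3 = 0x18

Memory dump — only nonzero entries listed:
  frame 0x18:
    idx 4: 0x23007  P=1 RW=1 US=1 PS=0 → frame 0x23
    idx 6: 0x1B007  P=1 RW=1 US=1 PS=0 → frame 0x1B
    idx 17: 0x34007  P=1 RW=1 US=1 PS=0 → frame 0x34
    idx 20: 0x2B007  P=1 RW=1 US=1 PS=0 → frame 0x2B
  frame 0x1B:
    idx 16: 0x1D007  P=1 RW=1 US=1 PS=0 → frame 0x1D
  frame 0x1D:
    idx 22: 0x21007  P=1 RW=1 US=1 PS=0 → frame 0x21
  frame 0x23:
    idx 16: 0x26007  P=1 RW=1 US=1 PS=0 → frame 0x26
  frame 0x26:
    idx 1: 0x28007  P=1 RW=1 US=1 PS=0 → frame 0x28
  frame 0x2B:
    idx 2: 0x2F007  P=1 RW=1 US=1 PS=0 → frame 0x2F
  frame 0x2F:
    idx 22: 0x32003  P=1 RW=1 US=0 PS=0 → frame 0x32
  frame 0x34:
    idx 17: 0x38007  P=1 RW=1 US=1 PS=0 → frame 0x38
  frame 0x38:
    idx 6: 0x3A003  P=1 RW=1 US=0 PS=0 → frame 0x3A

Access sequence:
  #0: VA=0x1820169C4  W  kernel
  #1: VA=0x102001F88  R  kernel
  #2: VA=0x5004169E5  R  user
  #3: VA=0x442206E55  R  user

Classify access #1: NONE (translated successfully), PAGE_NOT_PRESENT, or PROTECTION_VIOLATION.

Walk each access:
#0 VA=0x1820169C4 (w,kernel):
  L0: frame=0x18 idx=6 entry=0x1B007 [P=1 RW=1 US=1 PS=0]
  L1: frame=0x1B idx=16 entry=0x1D007 [P=1 RW=1 US=1 PS=0]
  L2: frame=0x1D idx=22 entry=0x21007 [P=1 RW=1 US=1 PS=0]
  ✓ 0x219C4  — 3 lookups
#1 VA=0x102001F88 (r,kernel):
  L0: frame=0x18 idx=4 entry=0x23007 [P=1 RW=1 US=1 PS=0]
  L1: frame=0x23 idx=16 entry=0x26007 [P=1 RW=1 US=1 PS=0]
  L2: frame=0x26 idx=1 entry=0x28007 [P=1 RW=1 US=1 PS=0]
  ✓ 0x28F88  — 3 lookups
#2 VA=0x5004169E5 (r,user):
  L0: frame=0x18 idx=20 entry=0x2B007 [P=1 RW=1 US=1 PS=0]
  L1: frame=0x2B idx=2 entry=0x2F007 [P=1 RW=1 US=1 PS=0]
  L2: frame=0x2F idx=22 entry=0x32003 [P=1 RW=1 US=0 PS=0]
  ✗ PROTECTION_VIOLATION  [3 reads]
#3 VA=0x442206E55 (r,user):
  L0: frame=0x18 idx=17 entry=0x34007 [P=1 RW=1 US=1 PS=0]
  L1: frame=0x34 idx=17 entry=0x38007 [P=1 RW=1 US=1 PS=0]
  L2: frame=0x38 idx=6 entry=0x3A003 [P=1 RW=1 US=0 PS=0]
  ✗ PROTECTION_VIOLATION  [3 reads]

Access #1 fault: NONE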